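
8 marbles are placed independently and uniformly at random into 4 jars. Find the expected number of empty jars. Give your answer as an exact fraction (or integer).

6561/16384

Let Xⱼ=1 if jar j is empty. P(Xⱼ=1) = ((4-1)/4)^8 = 6561/65536.
By linearity, E[#empty] = 4·6561/65536 = 6561/16384.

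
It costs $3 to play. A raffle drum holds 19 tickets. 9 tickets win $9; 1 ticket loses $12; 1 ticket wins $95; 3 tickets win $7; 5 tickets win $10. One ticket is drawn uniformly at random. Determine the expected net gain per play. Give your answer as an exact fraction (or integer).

178/19 dollars

E[payout] = (9/19)·9 + (1/19)·(-12) + (1/19)·95 + (3/19)·7 + (5/19)·10 = 235/19
Expected profit = 235/19 − 3 = 178/19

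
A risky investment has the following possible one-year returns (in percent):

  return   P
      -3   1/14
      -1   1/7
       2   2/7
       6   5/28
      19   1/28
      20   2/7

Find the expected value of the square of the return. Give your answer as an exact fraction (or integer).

E[X²] = (1/14)·9 + (1/7)·1 + (2/7)·4 + (5/28)·36 + (1/28)·361 + (2/7)·400
     = 3795/28

3795/28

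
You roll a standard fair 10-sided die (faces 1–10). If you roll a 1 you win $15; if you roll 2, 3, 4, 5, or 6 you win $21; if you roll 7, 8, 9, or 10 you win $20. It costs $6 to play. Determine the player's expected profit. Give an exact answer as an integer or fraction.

$14

E[payout] = (1/10)·15 + (2/5)·20 + (1/2)·21 = 20
Expected profit = 20 − 6 = 14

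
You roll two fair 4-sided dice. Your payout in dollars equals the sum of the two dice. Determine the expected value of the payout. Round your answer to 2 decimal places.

Distribution of the sum of the two dice: 2 w.p. 1/16, 3 w.p. 1/8, 4 w.p. 3/16, 5 w.p. 1/4, 6 w.p. 3/16, 7 w.p. 1/8, …
E[payout] = (1/16)·2 + (1/8)·3 + (3/16)·4 + (1/4)·5 + (3/16)·6 + (1/8)·7 + (1/16)·8 = 5
≈ $5.00

$5.00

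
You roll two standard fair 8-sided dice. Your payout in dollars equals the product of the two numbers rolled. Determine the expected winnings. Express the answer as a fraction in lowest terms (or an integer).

Distribution of the product of the two numbers rolled: 1 w.p. 1/64, 2 w.p. 1/32, 3 w.p. 1/32, 4 w.p. 3/64, 5 w.p. 1/32, 6 w.p. 1/16, …
E[payout] = (1/64)·1 + (1/32)·2 + (1/32)·3 + (3/64)·4 + (1/32)·5 + (1/16)·6 + (1/32)·7 + (1/16)·8 + (1/64)·9 + (1/32)·10 + (1/16)·12 + (1/32)·14 + (1/32)·15 + (3/64)·16 + (1/32)·18 + (1/32)·20 + (1/32)·21 + (1/16)·24 + (1/64)·25 + (1/32)·28 + (1/32)·30 + (1/32)·32 + (1/32)·35 + (1/64)·36 + (1/32)·40 + (1/32)·42 + (1/32)·48 + (1/64)·49 + (1/32)·56 + (1/64)·64 = 81/4

81/4 dollars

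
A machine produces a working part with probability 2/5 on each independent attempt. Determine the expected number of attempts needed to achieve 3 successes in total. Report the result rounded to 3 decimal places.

By linearity (sum of 3 independent geometric waits), E[trials] = 3/p = 3/(2/5) = 15/2.
≈ 7.500

7.500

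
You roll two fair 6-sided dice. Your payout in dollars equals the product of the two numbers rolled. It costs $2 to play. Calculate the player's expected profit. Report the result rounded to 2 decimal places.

$10.25

Distribution of the product of the two numbers rolled: 1 w.p. 1/36, 2 w.p. 1/18, 3 w.p. 1/18, 4 w.p. 1/12, 5 w.p. 1/18, 6 w.p. 1/9, …
E[payout] = (1/36)·1 + (1/18)·2 + (1/18)·3 + (1/12)·4 + (1/18)·5 + (1/9)·6 + (1/18)·8 + (1/36)·9 + (1/18)·10 + (1/9)·12 + (1/18)·15 + (1/36)·16 + (1/18)·18 + (1/18)·20 + (1/18)·24 + (1/36)·25 + (1/18)·30 + (1/36)·36 = 49/4
Expected profit = 49/4 − 2 = 41/4 ≈ $10.25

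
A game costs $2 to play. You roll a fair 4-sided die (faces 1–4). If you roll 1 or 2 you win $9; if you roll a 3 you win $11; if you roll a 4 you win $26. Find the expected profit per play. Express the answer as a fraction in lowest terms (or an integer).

47/4 dollars

E[payout] = (1/2)·9 + (1/4)·11 + (1/4)·26 = 55/4
Expected profit = 55/4 − 2 = 47/4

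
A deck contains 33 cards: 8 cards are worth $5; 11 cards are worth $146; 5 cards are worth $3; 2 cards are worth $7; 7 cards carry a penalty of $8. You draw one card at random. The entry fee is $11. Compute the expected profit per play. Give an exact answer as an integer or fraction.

1256/33 dollars

E[payout] = (8/33)·5 + (11/33)·146 + (5/33)·3 + (2/33)·7 + (7/33)·(-8) = 1619/33
Expected profit = 1619/33 − 11 = 1256/33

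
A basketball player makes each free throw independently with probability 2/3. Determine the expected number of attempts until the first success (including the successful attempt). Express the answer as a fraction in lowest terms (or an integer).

For a geometric distribution, E[trials] = 1/p = 1/(2/3) = 3/2.

3/2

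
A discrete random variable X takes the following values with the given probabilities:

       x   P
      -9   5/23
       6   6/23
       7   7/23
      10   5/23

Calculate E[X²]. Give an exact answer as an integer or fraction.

E[X²] = (5/23)·81 + (6/23)·36 + (7/23)·49 + (5/23)·100
     = 1464/23

1464/23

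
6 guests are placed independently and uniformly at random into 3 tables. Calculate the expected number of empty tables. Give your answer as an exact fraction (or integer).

Let Xⱼ=1 if table j is empty. P(Xⱼ=1) = ((3-1)/3)^6 = 64/729.
By linearity, E[#empty] = 3·64/729 = 64/243.

64/243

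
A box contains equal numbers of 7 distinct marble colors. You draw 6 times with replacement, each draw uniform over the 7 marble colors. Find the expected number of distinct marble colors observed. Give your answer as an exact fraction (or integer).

Let Xⱼ=1 if type j appears at least once. P(Xⱼ=1) = 1 − ((7−1)/7)^6 = 70993/117649.
E[#distinct] = 7·70993/117649 = 70993/16807.

70993/16807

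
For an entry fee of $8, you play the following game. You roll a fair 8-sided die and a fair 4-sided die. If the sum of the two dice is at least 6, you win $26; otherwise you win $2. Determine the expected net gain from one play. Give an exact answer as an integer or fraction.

21/2 dollars

E[payout] = (5/16)·2 + (11/16)·26 = 37/2
Expected profit = 37/2 − 8 = 21/2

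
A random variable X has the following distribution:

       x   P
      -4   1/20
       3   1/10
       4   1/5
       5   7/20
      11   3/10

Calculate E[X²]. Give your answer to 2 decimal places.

E[X²] = (1/20)·16 + (1/10)·9 + (1/5)·16 + (7/20)·25 + (3/10)·121
     = 999/20 ≈ 49.95

49.95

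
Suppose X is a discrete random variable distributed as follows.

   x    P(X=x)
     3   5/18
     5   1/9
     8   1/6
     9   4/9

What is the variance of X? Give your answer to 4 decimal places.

E[X] = (5/18)·3 + (1/9)·5 + (1/6)·8 + (4/9)·9 = 121/18
E[X²] = (5/18)·9 + (1/9)·25 + (1/6)·64 + (4/9)·81 = 935/18
Var(X) = 935/18 − (121/18)² = 2189/324 ≈ 6.7562

6.7562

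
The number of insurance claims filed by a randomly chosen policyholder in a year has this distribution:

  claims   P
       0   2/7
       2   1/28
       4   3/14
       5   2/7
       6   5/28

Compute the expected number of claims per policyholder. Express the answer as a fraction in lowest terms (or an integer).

E[X] = (2/7)·0 + (1/28)·2 + (3/14)·4 + (2/7)·5 + (5/28)·6
     = 24/7

24/7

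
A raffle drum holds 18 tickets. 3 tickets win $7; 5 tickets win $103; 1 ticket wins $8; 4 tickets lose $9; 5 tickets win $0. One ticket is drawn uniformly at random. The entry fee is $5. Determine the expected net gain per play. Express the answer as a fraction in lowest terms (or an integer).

E[payout] = (3/18)·7 + (5/18)·103 + (1/18)·8 + (4/18)·(-9) + (5/18)·0 = 254/9
Expected profit = 254/9 − 5 = 209/9

209/9 dollars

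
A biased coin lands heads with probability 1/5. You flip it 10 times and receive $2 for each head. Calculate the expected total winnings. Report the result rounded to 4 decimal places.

E[#heads] = 10·1/5 = 2 (linearity over flips).
E[winnings] = 2·2 = 4.
≈ 4.0000

$4.0000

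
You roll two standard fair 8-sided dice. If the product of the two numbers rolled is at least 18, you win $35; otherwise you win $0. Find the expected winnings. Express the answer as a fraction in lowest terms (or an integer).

E[payout] = (17/32)·0 + (15/32)·35 = 525/32

525/32 dollars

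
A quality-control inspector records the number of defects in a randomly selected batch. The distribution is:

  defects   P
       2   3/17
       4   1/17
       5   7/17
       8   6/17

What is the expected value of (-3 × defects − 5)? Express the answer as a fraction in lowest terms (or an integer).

E[-3x-5] = (3/17)·(-11) + (1/17)·(-17) + (7/17)·(-20) + (6/17)·(-29)
     = -364/17

-364/17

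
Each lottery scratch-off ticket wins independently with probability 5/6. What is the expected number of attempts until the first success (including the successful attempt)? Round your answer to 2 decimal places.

For a geometric distribution, E[trials] = 1/p = 1/(5/6) = 6/5.
≈ 1.20

1.20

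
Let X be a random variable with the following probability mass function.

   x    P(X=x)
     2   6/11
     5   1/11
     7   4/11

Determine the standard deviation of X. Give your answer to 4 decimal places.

E[X] = 45/11, E[X²] = 245/11
Var(X) = E[X²] − (E[X])² = 245/11 − 2025/121 = 670/121
SD(X) = √(670/121) ≈ 2.3531

2.3531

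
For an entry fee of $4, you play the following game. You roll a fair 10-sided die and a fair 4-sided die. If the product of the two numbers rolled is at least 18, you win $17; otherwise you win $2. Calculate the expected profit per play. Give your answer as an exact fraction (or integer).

23/8 dollars

E[payout] = (27/40)·2 + (13/40)·17 = 55/8
Expected profit = 55/8 − 4 = 23/8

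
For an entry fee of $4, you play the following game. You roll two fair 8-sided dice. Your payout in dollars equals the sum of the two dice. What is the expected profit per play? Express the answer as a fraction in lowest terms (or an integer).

$5

Distribution of the sum of the two dice: 2 w.p. 1/64, 3 w.p. 1/32, 4 w.p. 3/64, 5 w.p. 1/16, 6 w.p. 5/64, 7 w.p. 3/32, …
E[payout] = (1/64)·2 + (1/32)·3 + (3/64)·4 + (1/16)·5 + (5/64)·6 + (3/32)·7 + (7/64)·8 + (1/8)·9 + (7/64)·10 + (3/32)·11 + (5/64)·12 + (1/16)·13 + (3/64)·14 + (1/32)·15 + (1/64)·16 = 9
Expected profit = 9 − 4 = 5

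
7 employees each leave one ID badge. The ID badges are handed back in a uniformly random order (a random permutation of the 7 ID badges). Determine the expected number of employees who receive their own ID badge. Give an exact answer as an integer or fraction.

1

Let Xᵢ = 1 if person i gets their own ID badge. For each i, P(Xᵢ=1) = 1/7.
By linearity of expectation, E[X₁+…+X_7] = 7·(1/7) = 1.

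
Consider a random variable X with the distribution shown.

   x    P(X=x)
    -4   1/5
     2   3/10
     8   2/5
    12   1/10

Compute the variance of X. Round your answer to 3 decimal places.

E[X] = (1/5)·(-4) + (3/10)·2 + (2/5)·8 + (1/10)·12 = 21/5
E[X²] = (1/5)·16 + (3/10)·4 + (2/5)·64 + (1/10)·144 = 222/5
Var(X) = 222/5 − (21/5)² = 669/25 ≈ 26.760

26.760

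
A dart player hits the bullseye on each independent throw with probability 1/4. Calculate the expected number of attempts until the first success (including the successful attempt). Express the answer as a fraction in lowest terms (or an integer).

For a geometric distribution, E[trials] = 1/p = 1/(1/4) = 4.

4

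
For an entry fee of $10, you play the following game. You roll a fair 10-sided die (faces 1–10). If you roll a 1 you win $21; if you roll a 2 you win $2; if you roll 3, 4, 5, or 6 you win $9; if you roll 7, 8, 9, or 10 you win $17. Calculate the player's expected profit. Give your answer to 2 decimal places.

E[payout] = (1/10)·2 + (2/5)·9 + (2/5)·17 + (1/10)·21 = 127/10
Expected profit = 127/10 − 10 = 27/10 ≈ $2.70

$2.70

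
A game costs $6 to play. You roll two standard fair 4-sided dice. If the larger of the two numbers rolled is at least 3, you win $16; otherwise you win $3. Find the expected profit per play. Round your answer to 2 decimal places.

$6.75

E[payout] = (1/4)·3 + (3/4)·16 = 51/4
Expected profit = 51/4 − 6 = 27/4 ≈ $6.75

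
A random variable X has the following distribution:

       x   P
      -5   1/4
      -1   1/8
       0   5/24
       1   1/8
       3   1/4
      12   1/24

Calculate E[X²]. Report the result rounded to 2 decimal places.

14.75

E[X²] = (1/4)·25 + (1/8)·1 + (5/24)·0 + (1/8)·1 + (1/4)·9 + (1/24)·144
     = 59/4 ≈ 14.75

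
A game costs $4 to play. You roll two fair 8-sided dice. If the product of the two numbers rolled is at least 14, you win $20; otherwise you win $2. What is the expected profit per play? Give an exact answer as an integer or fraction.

E[payout] = (27/64)·2 + (37/64)·20 = 397/32
Expected profit = 397/32 − 4 = 269/32

269/32 dollars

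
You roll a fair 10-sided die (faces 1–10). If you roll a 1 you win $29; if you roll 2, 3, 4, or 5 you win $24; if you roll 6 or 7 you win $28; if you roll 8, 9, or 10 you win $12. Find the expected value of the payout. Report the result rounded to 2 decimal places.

E[payout] = (3/10)·12 + (2/5)·24 + (1/5)·28 + (1/10)·29 = 217/10
≈ $21.70

$21.70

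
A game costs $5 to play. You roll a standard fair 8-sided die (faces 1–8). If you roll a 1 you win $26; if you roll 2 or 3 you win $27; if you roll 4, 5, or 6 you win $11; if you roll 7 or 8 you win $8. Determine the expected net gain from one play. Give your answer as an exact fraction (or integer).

89/8 dollars

E[payout] = (1/4)·8 + (3/8)·11 + (1/8)·26 + (1/4)·27 = 129/8
Expected profit = 129/8 − 5 = 89/8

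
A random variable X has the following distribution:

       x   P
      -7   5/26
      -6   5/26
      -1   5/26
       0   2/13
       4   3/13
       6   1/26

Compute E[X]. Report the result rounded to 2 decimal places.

E[X] = (5/26)·(-7) + (5/26)·(-6) + (5/26)·(-1) + (2/13)·0 + (3/13)·4 + (1/26)·6
     = -20/13 ≈ -1.54

-1.54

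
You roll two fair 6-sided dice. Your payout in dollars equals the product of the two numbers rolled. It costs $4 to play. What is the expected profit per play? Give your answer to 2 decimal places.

$8.25

Distribution of the product of the two numbers rolled: 1 w.p. 1/36, 2 w.p. 1/18, 3 w.p. 1/18, 4 w.p. 1/12, 5 w.p. 1/18, 6 w.p. 1/9, …
E[payout] = (1/36)·1 + (1/18)·2 + (1/18)·3 + (1/12)·4 + (1/18)·5 + (1/9)·6 + (1/18)·8 + (1/36)·9 + (1/18)·10 + (1/9)·12 + (1/18)·15 + (1/36)·16 + (1/18)·18 + (1/18)·20 + (1/18)·24 + (1/36)·25 + (1/18)·30 + (1/36)·36 = 49/4
Expected profit = 49/4 − 4 = 33/4 ≈ $8.25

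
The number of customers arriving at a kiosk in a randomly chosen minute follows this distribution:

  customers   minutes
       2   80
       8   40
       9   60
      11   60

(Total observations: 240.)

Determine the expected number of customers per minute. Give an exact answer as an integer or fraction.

7

Total = 240, so P(customers=2) = 80/240, etc.
E[X] = (1/3)·2 + (1/6)·8 + (1/4)·9 + (1/4)·11
     = 7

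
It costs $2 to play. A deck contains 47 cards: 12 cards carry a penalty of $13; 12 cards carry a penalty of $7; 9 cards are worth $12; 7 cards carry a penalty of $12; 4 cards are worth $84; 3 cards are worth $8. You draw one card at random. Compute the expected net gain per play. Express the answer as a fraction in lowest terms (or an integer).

E[payout] = (12/47)·(-13) + (12/47)·(-7) + (9/47)·12 + (7/47)·(-12) + (4/47)·84 + (3/47)·8 = 144/47
Expected profit = 144/47 − 2 = 50/47

50/47 dollars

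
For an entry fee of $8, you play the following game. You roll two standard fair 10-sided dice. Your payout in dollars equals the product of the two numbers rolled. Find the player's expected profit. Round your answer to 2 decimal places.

Distribution of the product of the two numbers rolled: 1 w.p. 1/100, 2 w.p. 1/50, 3 w.p. 1/50, 4 w.p. 3/100, 5 w.p. 1/50, 6 w.p. 1/25, …
E[payout] = (1/100)·1 + (1/50)·2 + (1/50)·3 + (3/100)·4 + (1/50)·5 + (1/25)·6 + (1/50)·7 + (1/25)·8 + (3/100)·9 + (1/25)·10 + (1/25)·12 + (1/50)·14 + (1/50)·15 + (3/100)·16 + (1/25)·18 + (1/25)·20 + (1/50)·21 + (1/25)·24 + (1/100)·25 + (1/50)·27 + (1/50)·28 + (1/25)·30 + (1/50)·32 + (1/50)·35 + (3/100)·36 + (1/25)·40 + (1/50)·42 + (1/50)·45 + (1/50)·48 + (1/100)·49 + (1/50)·50 + (1/50)·54 + (1/50)·56 + (1/50)·60 + (1/50)·63 + (1/100)·64 + (1/50)·70 + (1/50)·72 + (1/50)·80 + (1/100)·81 + (1/50)·90 + (1/100)·100 = 121/4
Expected profit = 121/4 − 8 = 89/4 ≈ $22.25

$22.25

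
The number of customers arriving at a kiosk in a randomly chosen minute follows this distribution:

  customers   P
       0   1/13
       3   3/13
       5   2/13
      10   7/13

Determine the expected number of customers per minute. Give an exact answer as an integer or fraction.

E[X] = (1/13)·0 + (3/13)·3 + (2/13)·5 + (7/13)·10
     = 89/13

89/13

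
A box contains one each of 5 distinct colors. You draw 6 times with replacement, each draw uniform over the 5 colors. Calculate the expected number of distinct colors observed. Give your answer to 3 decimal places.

3.689

Let Xⱼ=1 if type j appears at least once. P(Xⱼ=1) = 1 − ((5−1)/5)^6 = 11529/15625.
E[#distinct] = 5·11529/15625 = 11529/3125.
≈ 3.689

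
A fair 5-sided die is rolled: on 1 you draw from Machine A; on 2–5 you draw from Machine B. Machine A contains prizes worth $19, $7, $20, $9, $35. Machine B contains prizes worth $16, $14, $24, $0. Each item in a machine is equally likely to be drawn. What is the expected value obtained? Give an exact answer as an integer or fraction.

72/5 dollars

E[X | Machine A] = (19 + 7 + 20 + 9 + 35)/5 = 18
E[X | Machine B] = (16 + 14 + 24 + 0)/4 = 27/2
E[X] = (1/5)·18 + (4/5)·27/2 = 72/5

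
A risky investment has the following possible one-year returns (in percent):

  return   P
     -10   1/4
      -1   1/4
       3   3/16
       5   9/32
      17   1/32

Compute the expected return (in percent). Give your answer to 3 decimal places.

-0.250

E[X] = (1/4)·(-10) + (1/4)·(-1) + (3/16)·3 + (9/32)·5 + (1/32)·17
     = -1/4 ≈ -0.250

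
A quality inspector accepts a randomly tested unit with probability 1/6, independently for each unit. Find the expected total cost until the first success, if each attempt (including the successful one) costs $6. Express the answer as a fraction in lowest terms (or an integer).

E[#attempts] = 1/p = 6; E[cost] = 6·6 = 36.

$36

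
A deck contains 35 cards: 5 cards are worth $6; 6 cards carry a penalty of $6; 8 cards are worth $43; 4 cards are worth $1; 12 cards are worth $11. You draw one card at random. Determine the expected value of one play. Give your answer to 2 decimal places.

E[payout] = (5/35)·6 + (6/35)·(-6) + (8/35)·43 + (4/35)·1 + (12/35)·11 = 474/35
≈ $13.54

$13.54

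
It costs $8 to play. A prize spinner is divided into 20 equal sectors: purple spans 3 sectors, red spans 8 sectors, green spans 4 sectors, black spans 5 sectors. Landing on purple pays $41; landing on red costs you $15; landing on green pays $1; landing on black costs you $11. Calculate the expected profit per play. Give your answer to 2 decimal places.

-$10.40

E[payout] = (3/20)·41 + (8/20)·(-15) + (4/20)·1 + (5/20)·(-11) = -12/5
Expected profit = -12/5 − 8 = -52/5 ≈ -$10.40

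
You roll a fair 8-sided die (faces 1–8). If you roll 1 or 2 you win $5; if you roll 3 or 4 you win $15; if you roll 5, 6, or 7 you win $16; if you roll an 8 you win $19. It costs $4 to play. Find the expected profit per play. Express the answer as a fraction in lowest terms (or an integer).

75/8 dollars

E[payout] = (1/4)·5 + (1/4)·15 + (3/8)·16 + (1/8)·19 = 107/8
Expected profit = 107/8 − 4 = 75/8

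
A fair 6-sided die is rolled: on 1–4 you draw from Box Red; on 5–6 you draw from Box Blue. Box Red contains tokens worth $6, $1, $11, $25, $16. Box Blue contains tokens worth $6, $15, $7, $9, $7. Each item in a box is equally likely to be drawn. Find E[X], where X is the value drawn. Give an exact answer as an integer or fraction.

E[X | Box Red] = (6 + 1 + 11 + 25 + 16)/5 = 59/5
E[X | Box Blue] = (6 + 15 + 7 + 9 + 7)/5 = 44/5
E[X] = (2/3)·59/5 + (1/3)·44/5 = 54/5

54/5 dollars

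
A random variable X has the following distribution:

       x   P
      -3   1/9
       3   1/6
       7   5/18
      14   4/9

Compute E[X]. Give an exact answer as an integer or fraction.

25/3

E[X] = (1/9)·(-3) + (1/6)·3 + (5/18)·7 + (4/9)·14
     = 25/3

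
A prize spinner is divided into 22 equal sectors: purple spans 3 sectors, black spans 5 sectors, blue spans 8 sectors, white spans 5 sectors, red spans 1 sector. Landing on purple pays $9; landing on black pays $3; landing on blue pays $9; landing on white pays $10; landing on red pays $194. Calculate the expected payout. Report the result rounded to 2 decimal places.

$16.27

E[payout] = (3/22)·9 + (5/22)·3 + (8/22)·9 + (5/22)·10 + (1/22)·194 = 179/11
≈ $16.27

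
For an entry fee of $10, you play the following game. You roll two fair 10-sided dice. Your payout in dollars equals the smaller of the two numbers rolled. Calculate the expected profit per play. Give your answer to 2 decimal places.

Distribution of the smaller of the two numbers rolled: 1 w.p. 19/100, 2 w.p. 17/100, 3 w.p. 3/20, 4 w.p. 13/100, 5 w.p. 11/100, 6 w.p. 9/100, …
E[payout] = (19/100)·1 + (17/100)·2 + (3/20)·3 + (13/100)·4 + (11/100)·5 + (9/100)·6 + (7/100)·7 + (1/20)·8 + (3/100)·9 + (1/100)·10 = 77/20
Expected profit = 77/20 − 10 = -123/20 ≈ -$6.15

-$6.15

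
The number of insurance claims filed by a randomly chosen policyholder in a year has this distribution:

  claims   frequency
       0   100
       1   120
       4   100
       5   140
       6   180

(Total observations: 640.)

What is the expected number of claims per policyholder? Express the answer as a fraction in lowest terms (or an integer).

115/32

Total = 640, so P(claims=0) = 100/640, etc.
E[X] = (5/32)·0 + (3/16)·1 + (5/32)·4 + (7/32)·5 + (9/32)·6
     = 115/32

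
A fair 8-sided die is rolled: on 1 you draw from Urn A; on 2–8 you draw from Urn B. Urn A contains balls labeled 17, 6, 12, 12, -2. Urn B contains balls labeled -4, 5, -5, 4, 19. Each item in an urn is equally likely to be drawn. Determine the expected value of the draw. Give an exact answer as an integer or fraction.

89/20

E[X | Urn A] = (17 + 6 + 12 + 12 − 2)/5 = 9
E[X | Urn B] = (-4 + 5 − 5 + 4 + 19)/5 = 19/5
E[X] = (1/8)·9 + (7/8)·19/5 = 89/20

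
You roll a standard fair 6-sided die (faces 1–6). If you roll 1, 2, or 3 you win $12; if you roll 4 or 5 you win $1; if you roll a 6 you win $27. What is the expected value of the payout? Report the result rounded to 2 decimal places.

E[payout] = (1/3)·1 + (1/2)·12 + (1/6)·27 = 65/6
≈ $10.83

$10.83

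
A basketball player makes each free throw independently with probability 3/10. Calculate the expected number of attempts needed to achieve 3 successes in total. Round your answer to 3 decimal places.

10.000

By linearity (sum of 3 independent geometric waits), E[trials] = 3/p = 3/(3/10) = 10.
≈ 10.000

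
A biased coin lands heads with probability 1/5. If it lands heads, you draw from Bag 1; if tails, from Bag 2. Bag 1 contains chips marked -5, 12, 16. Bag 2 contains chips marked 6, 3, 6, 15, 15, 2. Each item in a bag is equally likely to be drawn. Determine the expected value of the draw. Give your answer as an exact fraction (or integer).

E[X | Bag 1] = (-5 + 12 + 16)/3 = 23/3
E[X | Bag 2] = (6 + 3 + 6 + 15 + 15 + 2)/6 = 47/6
E[X] = (1/5)·23/3 + (4/5)·47/6 = 39/5

39/5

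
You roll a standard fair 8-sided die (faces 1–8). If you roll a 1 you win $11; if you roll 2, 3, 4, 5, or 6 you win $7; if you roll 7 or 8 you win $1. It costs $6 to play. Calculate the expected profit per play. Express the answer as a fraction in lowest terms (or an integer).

$0

E[payout] = (1/4)·1 + (5/8)·7 + (1/8)·11 = 6
Expected profit = 6 − 6 = 0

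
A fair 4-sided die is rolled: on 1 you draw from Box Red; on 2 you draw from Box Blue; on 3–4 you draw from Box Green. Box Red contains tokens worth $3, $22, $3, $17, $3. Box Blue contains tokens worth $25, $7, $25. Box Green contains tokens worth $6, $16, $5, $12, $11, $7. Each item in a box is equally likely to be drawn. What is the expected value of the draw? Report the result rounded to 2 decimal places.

$11.90

E[X | Box Red] = (3 + 22 + 3 + 17 + 3)/5 = 48/5
E[X | Box Blue] = (25 + 7 + 25)/3 = 19
E[X | Box Green] = (6 + 16 + 5 + 12 + 11 + 7)/6 = 19/2
E[X] = (1/4)·48/5 + (1/4)·19 + (1/2)·19/2 = 119/10 ≈ 11.90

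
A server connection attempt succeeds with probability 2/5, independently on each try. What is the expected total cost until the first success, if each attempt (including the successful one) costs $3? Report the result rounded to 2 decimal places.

$7.50

E[#attempts] = 1/p = 5/2; E[cost] = 3·5/2 = 15/2.
≈ 7.50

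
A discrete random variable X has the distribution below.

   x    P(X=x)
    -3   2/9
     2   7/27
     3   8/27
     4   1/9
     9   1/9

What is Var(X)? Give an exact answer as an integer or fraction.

E[X] = (2/9)·(-3) + (7/27)·2 + (8/27)·3 + (1/9)·4 + (1/9)·9 = 59/27
E[X²] = (2/9)·9 + (7/27)·4 + (8/27)·9 + (1/9)·16 + (1/9)·81 = 445/27
Var(X) = 445/27 − (59/27)² = 8534/729

8534/729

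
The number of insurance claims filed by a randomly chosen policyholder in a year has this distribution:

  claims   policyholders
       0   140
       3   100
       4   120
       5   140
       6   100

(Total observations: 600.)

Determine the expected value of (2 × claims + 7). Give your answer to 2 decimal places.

13.93

Total = 600, so P(claims=0) = 140/600, etc.
E[2x+7] = (7/30)·7 + (1/6)·13 + (1/5)·15 + (7/30)·17 + (1/6)·19
     = 209/15 ≈ 13.93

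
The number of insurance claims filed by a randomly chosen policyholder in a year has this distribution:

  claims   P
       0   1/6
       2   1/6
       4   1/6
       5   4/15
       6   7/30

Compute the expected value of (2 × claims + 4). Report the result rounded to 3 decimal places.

11.467

E[2x+4] = (1/6)·4 + (1/6)·8 + (1/6)·12 + (4/15)·14 + (7/30)·16
     = 172/15 ≈ 11.467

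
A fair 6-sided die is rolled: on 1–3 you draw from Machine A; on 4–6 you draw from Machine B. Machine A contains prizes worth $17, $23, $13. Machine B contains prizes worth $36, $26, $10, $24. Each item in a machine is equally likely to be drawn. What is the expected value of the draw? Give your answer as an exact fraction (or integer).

E[X | Machine A] = (17 + 23 + 13)/3 = 53/3
E[X | Machine B] = (36 + 26 + 10 + 24)/4 = 24
E[X] = (1/2)·53/3 + (1/2)·24 = 125/6

125/6 dollars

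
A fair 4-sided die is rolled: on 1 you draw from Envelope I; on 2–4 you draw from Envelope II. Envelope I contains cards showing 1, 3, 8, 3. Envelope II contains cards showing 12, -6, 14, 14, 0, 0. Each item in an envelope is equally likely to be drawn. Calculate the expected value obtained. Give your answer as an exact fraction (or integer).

E[X | Envelope I] = (1 + 3 + 8 + 3)/4 = 15/4
E[X | Envelope II] = (12 − 6 + 14 + 14 + 0 + 0)/6 = 17/3
E[X] = (1/4)·15/4 + (3/4)·17/3 = 83/16

83/16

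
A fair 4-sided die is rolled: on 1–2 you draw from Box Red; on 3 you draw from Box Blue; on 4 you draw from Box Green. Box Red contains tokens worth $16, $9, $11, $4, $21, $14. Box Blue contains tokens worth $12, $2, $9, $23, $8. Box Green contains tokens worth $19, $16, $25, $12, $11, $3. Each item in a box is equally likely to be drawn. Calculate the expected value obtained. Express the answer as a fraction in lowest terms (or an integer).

188/15 dollars

E[X | Box Red] = (16 + 9 + 11 + 4 + 21 + 14)/6 = 25/2
E[X | Box Blue] = (12 + 2 + 9 + 23 + 8)/5 = 54/5
E[X | Box Green] = (19 + 16 + 25 + 12 + 11 + 3)/6 = 43/3
E[X] = (1/2)·25/2 + (1/4)·54/5 + (1/4)·43/3 = 188/15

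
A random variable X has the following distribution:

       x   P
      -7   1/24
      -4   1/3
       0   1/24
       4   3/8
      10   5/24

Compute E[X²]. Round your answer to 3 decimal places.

E[X²] = (1/24)·49 + (1/3)·16 + (1/24)·0 + (3/8)·16 + (5/24)·100
     = 821/24 ≈ 34.208

34.208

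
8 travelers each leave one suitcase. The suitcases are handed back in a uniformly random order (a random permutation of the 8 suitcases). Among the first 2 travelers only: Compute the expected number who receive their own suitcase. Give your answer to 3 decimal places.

Let Xᵢ = 1 if person i gets their own suitcase. For each i, P(Xᵢ=1) = 1/8.
By linearity of expectation, E[X₁+…+X_2] = 2·(1/8) = 1/4.
≈ 0.250

0.250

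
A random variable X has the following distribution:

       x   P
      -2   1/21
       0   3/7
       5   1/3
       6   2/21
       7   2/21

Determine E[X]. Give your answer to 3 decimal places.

2.810

E[X] = (1/21)·(-2) + (3/7)·0 + (1/3)·5 + (2/21)·6 + (2/21)·7
     = 59/21 ≈ 2.810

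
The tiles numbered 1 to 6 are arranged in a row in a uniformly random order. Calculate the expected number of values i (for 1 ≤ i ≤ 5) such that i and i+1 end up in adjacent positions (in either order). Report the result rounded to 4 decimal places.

1.6667

For each i ∈ {1,…,5}, let Xᵢ = 1 if i and i+1 are adjacent. P(Xᵢ=1) = 2·(6−1)!/6! = 2/6.
By linearity, E[ΣXᵢ] = (5)·(2/6) = 5/3.
≈ 1.6667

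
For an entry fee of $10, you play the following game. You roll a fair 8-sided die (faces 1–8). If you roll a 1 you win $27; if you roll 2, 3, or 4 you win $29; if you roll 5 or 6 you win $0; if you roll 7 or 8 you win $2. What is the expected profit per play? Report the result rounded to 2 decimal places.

$4.75

E[payout] = (1/4)·0 + (1/4)·2 + (1/8)·27 + (3/8)·29 = 59/4
Expected profit = 59/4 − 10 = 19/4 ≈ $4.75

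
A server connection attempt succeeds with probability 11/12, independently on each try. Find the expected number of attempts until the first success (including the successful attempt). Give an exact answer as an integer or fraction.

For a geometric distribution, E[trials] = 1/p = 1/(11/12) = 12/11.

12/11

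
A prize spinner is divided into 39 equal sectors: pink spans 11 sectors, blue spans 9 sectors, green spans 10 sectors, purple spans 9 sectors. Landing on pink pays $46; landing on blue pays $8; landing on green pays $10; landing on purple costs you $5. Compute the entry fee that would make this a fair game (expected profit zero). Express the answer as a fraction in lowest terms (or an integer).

E[payout] = (11/39)·46 + (9/39)·8 + (10/39)·10 + (9/39)·(-5) = 211/13
Fair fee = E[payout] = 211/13

211/13 dollars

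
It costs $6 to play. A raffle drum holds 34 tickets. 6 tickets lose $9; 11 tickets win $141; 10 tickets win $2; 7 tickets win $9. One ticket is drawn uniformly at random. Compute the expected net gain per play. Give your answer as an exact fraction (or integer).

688/17 dollars

E[payout] = (6/34)·(-9) + (11/34)·141 + (10/34)·2 + (7/34)·9 = 790/17
Expected profit = 790/17 − 6 = 688/17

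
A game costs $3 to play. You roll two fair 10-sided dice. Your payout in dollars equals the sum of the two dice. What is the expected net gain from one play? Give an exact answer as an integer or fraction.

Distribution of the sum of the two dice: 2 w.p. 1/100, 3 w.p. 1/50, 4 w.p. 3/100, 5 w.p. 1/25, 6 w.p. 1/20, 7 w.p. 3/50, …
E[payout] = (1/100)·2 + (1/50)·3 + (3/100)·4 + (1/25)·5 + (1/20)·6 + (3/50)·7 + (7/100)·8 + (2/25)·9 + (9/100)·10 + (1/10)·11 + (9/100)·12 + (2/25)·13 + (7/100)·14 + (3/50)·15 + (1/20)·16 + (1/25)·17 + (3/100)·18 + (1/50)·19 + (1/100)·20 = 11
Expected profit = 11 − 3 = 8

$8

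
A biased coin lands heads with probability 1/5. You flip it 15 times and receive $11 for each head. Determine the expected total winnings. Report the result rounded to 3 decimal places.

$33.000

E[#heads] = 15·1/5 = 3 (linearity over flips).
E[winnings] = 11·3 = 33.
≈ 33.000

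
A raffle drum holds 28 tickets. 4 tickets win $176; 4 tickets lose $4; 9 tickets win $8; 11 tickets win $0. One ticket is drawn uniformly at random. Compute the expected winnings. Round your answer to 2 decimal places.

$27.14

E[payout] = (4/28)·176 + (4/28)·(-4) + (9/28)·8 + (11/28)·0 = 190/7
≈ $27.14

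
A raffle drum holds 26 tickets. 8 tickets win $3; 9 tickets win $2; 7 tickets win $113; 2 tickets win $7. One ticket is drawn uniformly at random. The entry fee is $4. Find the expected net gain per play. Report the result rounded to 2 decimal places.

E[payout] = (8/26)·3 + (9/26)·2 + (7/26)·113 + (2/26)·7 = 847/26
Expected profit = 847/26 − 4 = 743/26 ≈ $28.58

$28.58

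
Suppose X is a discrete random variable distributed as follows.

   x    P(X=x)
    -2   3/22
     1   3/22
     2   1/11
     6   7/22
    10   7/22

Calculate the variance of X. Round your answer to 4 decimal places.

E[X] = (3/22)·(-2) + (3/22)·1 + (1/11)·2 + (7/22)·6 + (7/22)·10 = 113/22
E[X²] = (3/22)·4 + (3/22)·1 + (1/11)·4 + (7/22)·36 + (7/22)·100 = 975/22
Var(X) = 975/22 − (113/22)² = 8681/484 ≈ 17.9360

17.9360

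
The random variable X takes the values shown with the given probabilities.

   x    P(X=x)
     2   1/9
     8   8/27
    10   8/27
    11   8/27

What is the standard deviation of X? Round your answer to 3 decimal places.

E[X] = 238/27, E[X²] = 764/9
Var(X) = E[X²] − (E[X])² = 764/9 − 56644/729 = 5240/729
SD(X) = √(5240/729) ≈ 2.681

2.681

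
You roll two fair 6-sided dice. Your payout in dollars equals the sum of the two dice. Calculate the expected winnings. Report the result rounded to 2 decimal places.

$7.00

Distribution of the sum of the two dice: 2 w.p. 1/36, 3 w.p. 1/18, 4 w.p. 1/12, 5 w.p. 1/9, 6 w.p. 5/36, 7 w.p. 1/6, …
E[payout] = (1/36)·2 + (1/18)·3 + (1/12)·4 + (1/9)·5 + (5/36)·6 + (1/6)·7 + (5/36)·8 + (1/9)·9 + (1/12)·10 + (1/18)·11 + (1/36)·12 = 7
≈ $7.00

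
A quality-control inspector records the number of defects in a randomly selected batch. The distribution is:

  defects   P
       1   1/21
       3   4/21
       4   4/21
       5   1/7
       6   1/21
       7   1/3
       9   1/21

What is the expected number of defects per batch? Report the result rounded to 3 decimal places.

E[X] = (1/21)·1 + (4/21)·3 + (4/21)·4 + (1/7)·5 + (1/21)·6 + (1/3)·7 + (1/21)·9
     = 36/7 ≈ 5.143

5.143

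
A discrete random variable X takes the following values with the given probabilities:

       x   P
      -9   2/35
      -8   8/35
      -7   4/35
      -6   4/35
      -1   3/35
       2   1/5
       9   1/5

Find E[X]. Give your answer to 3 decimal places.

-1.714

E[X] = (2/35)·(-9) + (8/35)·(-8) + (4/35)·(-7) + (4/35)·(-6) + (3/35)·(-1) + (1/5)·2 + (1/5)·9
     = -12/7 ≈ -1.714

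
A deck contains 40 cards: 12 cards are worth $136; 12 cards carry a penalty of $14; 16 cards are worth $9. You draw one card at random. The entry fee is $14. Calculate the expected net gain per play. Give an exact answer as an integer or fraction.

E[payout] = (12/40)·136 + (12/40)·(-14) + (16/40)·9 = 201/5
Expected profit = 201/5 − 14 = 131/5

131/5 dollars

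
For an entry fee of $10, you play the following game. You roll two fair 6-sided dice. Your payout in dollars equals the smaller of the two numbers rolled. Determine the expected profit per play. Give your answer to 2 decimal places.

-$7.47

Distribution of the smaller of the two numbers rolled: 1 w.p. 11/36, 2 w.p. 1/4, 3 w.p. 7/36, 4 w.p. 5/36, 5 w.p. 1/12, 6 w.p. 1/36
E[payout] = (11/36)·1 + (1/4)·2 + (7/36)·3 + (5/36)·4 + (1/12)·5 + (1/36)·6 = 91/36
Expected profit = 91/36 − 10 = -269/36 ≈ -$7.47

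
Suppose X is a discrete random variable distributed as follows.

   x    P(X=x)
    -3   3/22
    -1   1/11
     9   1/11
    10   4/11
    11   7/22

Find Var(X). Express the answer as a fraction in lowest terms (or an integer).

E[X] = (3/22)·(-3) + (1/11)·(-1) + (1/11)·9 + (4/11)·10 + (7/22)·11 = 82/11
E[X²] = (3/22)·9 + (1/11)·1 + (1/11)·81 + (4/11)·100 + (7/22)·121 = 919/11
Var(X) = 919/11 − (82/11)² = 3385/121

3385/121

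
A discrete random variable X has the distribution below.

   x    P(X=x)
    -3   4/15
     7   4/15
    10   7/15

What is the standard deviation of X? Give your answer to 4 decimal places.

E[X] = 86/15, E[X²] = 932/15
Var(X) = E[X²] − (E[X])² = 932/15 − 7396/225 = 6584/225
SD(X) = √(6584/225) ≈ 5.4095

5.4095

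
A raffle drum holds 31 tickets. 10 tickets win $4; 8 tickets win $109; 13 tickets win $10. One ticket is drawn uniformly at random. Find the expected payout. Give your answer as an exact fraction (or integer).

E[payout] = (10/31)·4 + (8/31)·109 + (13/31)·10 = 1042/31

1042/31 dollars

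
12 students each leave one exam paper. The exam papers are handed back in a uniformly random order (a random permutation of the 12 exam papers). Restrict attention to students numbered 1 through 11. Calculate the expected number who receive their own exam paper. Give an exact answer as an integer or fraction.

Let Xᵢ = 1 if person i gets their own exam paper. For each i, P(Xᵢ=1) = 1/12.
By linearity of expectation, E[X₁+…+X_11] = 11·(1/12) = 11/12.

11/12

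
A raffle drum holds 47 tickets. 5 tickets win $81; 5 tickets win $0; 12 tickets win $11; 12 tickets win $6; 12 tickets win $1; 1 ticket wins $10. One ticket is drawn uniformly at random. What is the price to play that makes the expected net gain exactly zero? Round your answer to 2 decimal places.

E[payout] = (5/47)·81 + (5/47)·0 + (12/47)·11 + (12/47)·6 + (12/47)·1 + (1/47)·10 = 631/47
Fair fee = E[payout] = 631/47 ≈ $13.43

$13.43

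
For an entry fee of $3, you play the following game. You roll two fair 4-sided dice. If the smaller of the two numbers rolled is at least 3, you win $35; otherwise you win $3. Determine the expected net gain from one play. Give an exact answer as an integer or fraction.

E[payout] = (3/4)·3 + (1/4)·35 = 11
Expected profit = 11 − 3 = 8

$8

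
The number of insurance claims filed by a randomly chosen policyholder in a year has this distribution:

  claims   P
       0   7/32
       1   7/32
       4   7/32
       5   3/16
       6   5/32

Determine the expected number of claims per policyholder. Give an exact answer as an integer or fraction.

E[X] = (7/32)·0 + (7/32)·1 + (7/32)·4 + (3/16)·5 + (5/32)·6
     = 95/32

95/32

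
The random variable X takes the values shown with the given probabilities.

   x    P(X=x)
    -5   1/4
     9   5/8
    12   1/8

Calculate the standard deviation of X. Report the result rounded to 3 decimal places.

6.353

E[X] = 47/8, E[X²] = 599/8
Var(X) = E[X²] − (E[X])² = 599/8 − 2209/64 = 2583/64
SD(X) = √(2583/64) ≈ 6.353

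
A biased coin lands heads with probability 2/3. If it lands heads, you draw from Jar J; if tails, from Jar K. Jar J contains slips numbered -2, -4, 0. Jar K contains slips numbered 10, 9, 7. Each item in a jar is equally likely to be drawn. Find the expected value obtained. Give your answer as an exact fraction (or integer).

14/9

E[X | Jar J] = (-2 − 4 + 0)/3 = -2
E[X | Jar K] = (10 + 9 + 7)/3 = 26/3
E[X] = (2/3)·(-2) + (1/3)·26/3 = 14/9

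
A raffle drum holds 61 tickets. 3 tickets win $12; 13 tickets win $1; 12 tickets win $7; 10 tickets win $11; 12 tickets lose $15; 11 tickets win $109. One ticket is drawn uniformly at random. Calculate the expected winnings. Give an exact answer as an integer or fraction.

E[payout] = (3/61)·12 + (13/61)·1 + (12/61)·7 + (10/61)·11 + (12/61)·(-15) + (11/61)·109 = 1262/61

1262/61 dollars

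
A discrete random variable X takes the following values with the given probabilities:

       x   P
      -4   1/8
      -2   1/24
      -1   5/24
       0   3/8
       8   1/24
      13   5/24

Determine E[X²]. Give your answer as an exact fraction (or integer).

E[X²] = (1/8)·16 + (1/24)·4 + (5/24)·1 + (3/8)·0 + (1/24)·64 + (5/24)·169
     = 161/4

161/4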